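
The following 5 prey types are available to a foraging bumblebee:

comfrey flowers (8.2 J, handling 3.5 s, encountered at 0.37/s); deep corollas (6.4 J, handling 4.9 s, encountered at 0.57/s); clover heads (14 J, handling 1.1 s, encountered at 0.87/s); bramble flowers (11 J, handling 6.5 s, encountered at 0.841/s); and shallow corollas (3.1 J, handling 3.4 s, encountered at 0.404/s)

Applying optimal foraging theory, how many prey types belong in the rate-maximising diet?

1

Profitabilities (E/h, J/s): clover heads 12.7, comfrey flowers 2.34, bramble flowers 1.69, deep corollas 1.31, shallow corollas 0.912. Add prey in this order while the next type's profitability exceeds the intake rate on those already taken.
Rate on top 1: 6.224. comfrey flowers: 2.34 < 6.224 → exclude; stop.
Optimal diet: clover heads — 1 of 5 types.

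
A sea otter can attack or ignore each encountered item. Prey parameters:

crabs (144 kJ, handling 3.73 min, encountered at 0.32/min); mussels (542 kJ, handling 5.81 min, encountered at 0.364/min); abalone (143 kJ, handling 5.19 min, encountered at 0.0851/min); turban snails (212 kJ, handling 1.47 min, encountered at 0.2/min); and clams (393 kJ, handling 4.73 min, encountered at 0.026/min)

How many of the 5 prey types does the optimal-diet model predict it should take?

3

Rank by E/h (kJ/min): turban snails 144, mussels 93.3, clams 83.1, crabs 38.6, abalone 27.6. Include each in turn until the next type's E/h falls below the running intake rate.
Rate on top 1: 32.77. mussels: 93.3 > 32.77 → include.
Rate on top 2: 70.31. clams: 83.1 > 70.31 → include.
Rate on top 3: 70.76. crabs: 38.6 < 70.76 → exclude; stop.
Optimal diet: turban snails, mussels, clams — 3 of 5 types.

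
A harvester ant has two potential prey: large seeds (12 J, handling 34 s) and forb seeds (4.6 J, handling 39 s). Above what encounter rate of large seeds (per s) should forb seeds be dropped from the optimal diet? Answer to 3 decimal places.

0.015 per s

At the threshold, the rate on large seeds alone equals the profitability of forb seeds: λ·12/(1 + λ·34) = 4.6/39 = 0.1179.
Rearranging, λ(12 − 0.1179×34) = 0.1179, so λ = 0.1179/7.99 = 0.01476 per s.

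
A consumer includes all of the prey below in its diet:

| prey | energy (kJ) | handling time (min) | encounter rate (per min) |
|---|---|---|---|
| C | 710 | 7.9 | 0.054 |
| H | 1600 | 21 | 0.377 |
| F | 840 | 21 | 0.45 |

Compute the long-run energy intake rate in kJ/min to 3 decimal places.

R = (0.054×710 + 0.377×1600 + 0.45×840) / (1 + 0.054×7.9 + 0.377×21 + 0.45×21) = 1020/18.79 = 54.25 kJ/min.

54.249 kJ/min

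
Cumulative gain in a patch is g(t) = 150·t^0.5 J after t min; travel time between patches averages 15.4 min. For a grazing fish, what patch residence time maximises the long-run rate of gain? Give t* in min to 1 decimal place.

Maximise g(t)/(T+t): set derivative to zero → g'(t)(T+t) = g(t).
g'(t) = 0.5·150·t^-0.5. Setting 0.5·150·t^-0.5 = 150·t^0.5/(15.4+t) gives 0.5(15.4+t) = t, so 0.50·t = 0.5×15.4.
t* = 0.5×15.4/0.50 = 15.4 min.

15.4 min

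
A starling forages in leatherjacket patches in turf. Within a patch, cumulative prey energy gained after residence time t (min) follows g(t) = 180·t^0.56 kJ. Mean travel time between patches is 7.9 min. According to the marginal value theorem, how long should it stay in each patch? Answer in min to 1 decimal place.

Optimal t* satisfies g'(t*) = g(t*)/(T + t*).
g'(t) = 0.56·180·t^-0.44. Setting 0.56·180·t^-0.44 = 180·t^0.56/(7.9+t) gives 0.56(7.9+t) = t, so 0.44·t = 0.56×7.9.
t* = 0.56×7.9/0.44 = 10.05 min.

10.1 min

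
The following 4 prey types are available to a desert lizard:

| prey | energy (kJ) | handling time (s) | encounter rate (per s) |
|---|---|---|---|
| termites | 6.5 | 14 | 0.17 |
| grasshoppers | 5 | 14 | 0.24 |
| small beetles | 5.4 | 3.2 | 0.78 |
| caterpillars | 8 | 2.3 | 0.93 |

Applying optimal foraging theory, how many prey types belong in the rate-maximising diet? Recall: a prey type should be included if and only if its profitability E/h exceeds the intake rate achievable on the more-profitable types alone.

E/h in descending order: caterpillars 3.48, small beetles 1.69, termites 0.464, grasshoppers 0.357 kJ/s. The optimal diet is the largest prefix of this list for which every included type satisfies E_i/h_i > R on the types above it.
Rate on top 1: 2.37. small beetles: 1.69 < 2.37 → exclude; stop.
Optimal diet: caterpillars — 1 of 4 types.

1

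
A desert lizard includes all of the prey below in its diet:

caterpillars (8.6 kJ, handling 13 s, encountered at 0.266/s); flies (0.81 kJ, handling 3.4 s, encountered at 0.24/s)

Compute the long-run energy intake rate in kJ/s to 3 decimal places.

R = (0.266×8.6 + 0.24×0.81) / (1 + 0.266×13 + 0.24×3.4) = 2.482/5.274 = 0.4706 kJ/s.

0.471 kJ/s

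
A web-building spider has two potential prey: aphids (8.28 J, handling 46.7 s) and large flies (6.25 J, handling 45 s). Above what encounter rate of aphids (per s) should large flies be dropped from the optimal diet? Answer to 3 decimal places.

At the threshold, the rate on aphids alone equals the profitability of large flies: λ·8.28/(1 + λ·46.7) = 6.25/45 = 0.1389.
Rearranging, λ(8.28 − 0.1389×46.7) = 0.1389, so λ = 0.1389/1.794 = 0.07742 per s.

0.077 per s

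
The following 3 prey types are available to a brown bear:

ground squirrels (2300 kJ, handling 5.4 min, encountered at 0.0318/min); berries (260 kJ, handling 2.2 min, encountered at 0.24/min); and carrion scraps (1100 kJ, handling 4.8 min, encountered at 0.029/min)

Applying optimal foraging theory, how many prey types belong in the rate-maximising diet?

3

Rank by E/h (kJ/min): ground squirrels 426, carrion scraps 229, berries 118. Include each in turn until the next type's E/h falls below the running intake rate.
Rate on top 1: 62.42. carrion scraps: 229 > 62.42 → include.
Rate on top 2: 80.13. berries: 118 > 80.13 → include.
Optimal diet: ground squirrels, carrion scraps, berries — 3 of 3 types.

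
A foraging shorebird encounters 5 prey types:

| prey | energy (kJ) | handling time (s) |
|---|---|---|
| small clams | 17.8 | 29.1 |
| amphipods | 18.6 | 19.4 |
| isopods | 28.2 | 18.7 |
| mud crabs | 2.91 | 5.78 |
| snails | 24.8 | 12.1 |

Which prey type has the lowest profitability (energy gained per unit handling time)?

Profitability E/h (kJ/s): small clams = 17.8/29.1 = 0.612, amphipods = 18.6/19.4 = 0.959, isopods = 28.2/18.7 = 1.51, mud crabs = 2.91/5.78 = 0.503, snails = 24.8/12.1 = 2.05.
Ranked: snails > isopods > amphipods > small clams > mud crabs.

mud crabs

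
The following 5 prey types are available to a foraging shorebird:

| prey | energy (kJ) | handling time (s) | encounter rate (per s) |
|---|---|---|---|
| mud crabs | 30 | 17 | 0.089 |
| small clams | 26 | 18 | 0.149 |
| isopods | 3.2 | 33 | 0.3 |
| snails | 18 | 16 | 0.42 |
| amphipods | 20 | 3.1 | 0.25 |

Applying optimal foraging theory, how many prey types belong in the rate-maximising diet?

1

E/h in descending order: amphipods 6.45, mud crabs 1.76, small clams 1.44, snails 1.12, isopods 0.097 kJ/s. The optimal diet is the largest prefix of this list for which every included type satisfies E_i/h_i > R on the types above it.
Rate on top 1: 2.817. mud crabs: 1.76 < 2.817 → exclude; stop.
Optimal diet: amphipods — 1 of 5 types.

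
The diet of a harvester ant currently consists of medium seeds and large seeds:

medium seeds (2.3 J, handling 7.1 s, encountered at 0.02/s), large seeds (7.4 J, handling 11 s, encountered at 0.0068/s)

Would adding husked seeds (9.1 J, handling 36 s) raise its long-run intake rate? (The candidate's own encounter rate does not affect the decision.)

Yes

On medium seeds and large seeds alone, R = ΣλE/(1+Σλh) = 0.09632/1.217 = 0.07916 J/s.
Profitability of husked seeds: 9.1/36 = 0.2528 J/s.
0.2528 > 0.07916, so adding husked seeds raises the average — include it.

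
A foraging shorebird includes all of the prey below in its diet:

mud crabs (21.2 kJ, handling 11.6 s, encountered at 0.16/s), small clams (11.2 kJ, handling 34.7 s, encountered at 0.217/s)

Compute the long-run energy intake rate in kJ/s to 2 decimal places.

Energy encountered per unit search time: 0.16×21.2 + 0.217×11.2 = 5.822 kJ/s.
Handling time per unit search time: 0.16×11.6 + 0.217×34.7 = 9.386.
Rate = 5.822/(1 + 9.386) = 0.5606 kJ/s.

0.56 kJ/s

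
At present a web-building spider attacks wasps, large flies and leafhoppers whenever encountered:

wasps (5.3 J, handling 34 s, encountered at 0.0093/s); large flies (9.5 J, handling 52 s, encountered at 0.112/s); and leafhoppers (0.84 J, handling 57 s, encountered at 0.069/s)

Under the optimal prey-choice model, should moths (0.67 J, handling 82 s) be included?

No

Intake rate on the current diet: R = (0.0093×5.3 + 0.112×9.5 + 0.069×0.84) / (1 + 0.0093×34 + 0.112×52 + 0.069×57) = 1.171/11.07 = 0.1058 J/s.
Profitability of moths: 0.67/82 = 0.008171 J/s.
Since 0.008171 < R, time spent handling moths is better spent searching.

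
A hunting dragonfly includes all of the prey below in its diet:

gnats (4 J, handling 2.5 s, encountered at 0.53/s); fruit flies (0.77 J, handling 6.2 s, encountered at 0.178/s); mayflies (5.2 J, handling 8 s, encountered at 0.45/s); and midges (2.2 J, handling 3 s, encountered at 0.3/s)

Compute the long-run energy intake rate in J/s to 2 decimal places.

0.66 J/s

R = Σλ_iE_i / (1 + Σλ_ih_i)
Numerator: 0.53×4 + 0.178×0.77 + 0.45×5.2 + 0.3×2.2 = 5.257
Denominator: 1 + 0.53×2.5 + 0.178×6.2 + 0.45×8 + 0.3×3 = 7.929
R = 5.257/7.929 = 0.6631 J/s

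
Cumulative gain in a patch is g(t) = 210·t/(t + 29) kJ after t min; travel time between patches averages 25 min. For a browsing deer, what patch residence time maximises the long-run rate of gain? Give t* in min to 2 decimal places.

26.93 min

Maximise g(t)/(T+t): set derivative to zero → g'(t)(T+t) = g(t).
g'(t) = 210·29/(t + 29)². Setting 210·29/(t+29)² = 210t/[(t+29)(25+t)] gives 29(25+t) = t(t+29), so t² = 29×25 = 725.
t* = √725 = 26.93 min.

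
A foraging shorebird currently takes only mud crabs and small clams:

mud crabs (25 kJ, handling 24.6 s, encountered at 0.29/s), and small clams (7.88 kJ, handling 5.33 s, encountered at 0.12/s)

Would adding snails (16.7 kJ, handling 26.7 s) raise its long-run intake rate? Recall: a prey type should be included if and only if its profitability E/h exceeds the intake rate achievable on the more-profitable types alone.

On mud crabs and small clams alone, R = ΣλE/(1+Σλh) = 8.196/8.774 = 0.9341 kJ/s.
Profitability of snails: 16.7/26.7 = 0.6255 kJ/s.
Since 0.6255 < R, time spent handling snails is better spent searching.

No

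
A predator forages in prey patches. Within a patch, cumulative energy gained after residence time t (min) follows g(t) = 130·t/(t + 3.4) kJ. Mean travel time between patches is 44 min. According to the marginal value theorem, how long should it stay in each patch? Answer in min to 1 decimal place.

By the marginal value theorem, leave when the instantaneous gain rate g'(t) equals the habitat-wide average g(t)/(T + t).
g'(t) = 130·3.4/(t + 3.4)². Setting 130·3.4/(t+3.4)² = 130t/[(t+3.4)(44+t)] gives 3.4(44+t) = t(t+3.4), so t² = 3.4×44 = 149.6.
t* = √149.6 = 12.23 min.

12.2 min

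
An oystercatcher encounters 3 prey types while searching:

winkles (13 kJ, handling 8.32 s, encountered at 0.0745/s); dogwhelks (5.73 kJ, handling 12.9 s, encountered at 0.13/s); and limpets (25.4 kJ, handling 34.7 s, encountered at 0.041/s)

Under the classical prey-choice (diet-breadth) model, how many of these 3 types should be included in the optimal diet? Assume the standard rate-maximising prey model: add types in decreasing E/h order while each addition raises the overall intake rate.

2

E/h in descending order: winkles 1.56, limpets 0.732, dogwhelks 0.444 kJ/s. The optimal diet is the largest prefix of this list for which every included type satisfies E_i/h_i > R on the types above it.
Rate on top 1: 0.5979. limpets: 0.732 > 0.5979 → include.
Rate on top 2: 0.6606. dogwhelks: 0.444 < 0.6606 → exclude; stop.
Optimal diet: winkles, limpets — 2 of 3 types.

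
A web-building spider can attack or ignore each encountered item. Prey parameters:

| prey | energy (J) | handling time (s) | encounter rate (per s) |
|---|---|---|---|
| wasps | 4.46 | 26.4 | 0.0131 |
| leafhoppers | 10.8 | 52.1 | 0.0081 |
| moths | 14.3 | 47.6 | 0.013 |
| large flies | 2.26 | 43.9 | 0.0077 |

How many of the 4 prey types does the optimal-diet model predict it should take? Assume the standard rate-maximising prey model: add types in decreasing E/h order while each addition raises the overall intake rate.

3

E/h in descending order: moths 0.3, leafhoppers 0.207, wasps 0.169, large flies 0.0515 J/s. The optimal diet is the largest prefix of this list for which every included type satisfies E_i/h_i > R on the types above it.
Rate on top 1: 0.1148. leafhoppers: 0.207 > 0.1148 → include.
Rate on top 2: 0.134. wasps: 0.169 > 0.134 → include.
Rate on top 3: 0.139. large flies: 0.0515 < 0.139 → exclude; stop.
Optimal diet: moths, leafhoppers, wasps — 3 of 4 types.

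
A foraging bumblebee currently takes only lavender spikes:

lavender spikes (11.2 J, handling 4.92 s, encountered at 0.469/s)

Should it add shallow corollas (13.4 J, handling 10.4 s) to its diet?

On lavender spikes alone, R = ΣλE/(1+Σλh) = 5.253/3.307 = 1.588 J/s.
Profitability of shallow corollas: 13.4/10.4 = 1.288 J/s.
1.288 < 1.588, so adding shallow corollas would lower the average — exclude it.

No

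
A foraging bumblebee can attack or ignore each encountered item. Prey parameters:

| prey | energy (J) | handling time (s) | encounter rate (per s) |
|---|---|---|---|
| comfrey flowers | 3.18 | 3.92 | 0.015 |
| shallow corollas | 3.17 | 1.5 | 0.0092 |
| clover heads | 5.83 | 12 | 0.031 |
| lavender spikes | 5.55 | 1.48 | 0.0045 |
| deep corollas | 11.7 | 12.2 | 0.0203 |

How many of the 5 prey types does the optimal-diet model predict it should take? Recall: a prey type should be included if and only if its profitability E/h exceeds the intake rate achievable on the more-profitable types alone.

5

Rank by E/h (J/s): lavender spikes 3.75, shallow corollas 2.11, deep corollas 0.959, comfrey flowers 0.811, clover heads 0.486. Include each in turn until the next type's E/h falls below the running intake rate.
Rate on top 1: 0.02481. shallow corollas: 2.11 > 0.02481 → include.
Rate on top 2: 0.05305. deep corollas: 0.959 > 0.05305 → include.
Rate on top 3: 0.23. comfrey flowers: 0.811 > 0.23 → include.
Rate on top 4: 0.2557. clover heads: 0.486 > 0.2557 → include.
Optimal diet: lavender spikes, shallow corollas, deep corollas, comfrey flowers, clover heads — 5 of 5 types.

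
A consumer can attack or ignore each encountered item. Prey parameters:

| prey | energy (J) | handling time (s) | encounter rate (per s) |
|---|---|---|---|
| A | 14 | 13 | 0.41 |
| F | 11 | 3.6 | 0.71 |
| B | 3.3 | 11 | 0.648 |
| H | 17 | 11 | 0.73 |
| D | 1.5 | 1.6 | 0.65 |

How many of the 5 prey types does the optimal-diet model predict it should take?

1

Rank by E/h (J/s): F 3.06, H 1.55, A 1.08, D 0.938, B 0.3. Include each in turn until the next type's E/h falls below the running intake rate.
Rate on top 1: 2.196. H: 1.55 < 2.196 → exclude; stop.
Optimal diet: F — 1 of 5 types.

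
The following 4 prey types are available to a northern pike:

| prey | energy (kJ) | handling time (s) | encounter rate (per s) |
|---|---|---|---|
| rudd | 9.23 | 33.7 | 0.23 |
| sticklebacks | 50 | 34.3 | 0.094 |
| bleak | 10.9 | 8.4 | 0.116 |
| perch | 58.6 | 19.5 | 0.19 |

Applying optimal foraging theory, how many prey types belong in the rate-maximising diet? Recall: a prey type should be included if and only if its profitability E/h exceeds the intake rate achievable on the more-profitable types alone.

Rank by E/h (kJ/s): perch 3.01, sticklebacks 1.46, bleak 1.3, rudd 0.274. Include each in turn until the next type's E/h falls below the running intake rate.
Rate on top 1: 2.366. sticklebacks: 1.46 < 2.366 → exclude; stop.
Optimal diet: perch — 1 of 4 types.

1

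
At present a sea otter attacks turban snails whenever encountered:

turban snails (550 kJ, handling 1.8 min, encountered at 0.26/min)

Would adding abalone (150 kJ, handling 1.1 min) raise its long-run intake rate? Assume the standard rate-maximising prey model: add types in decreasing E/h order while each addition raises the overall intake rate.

On turban snails alone, R = ΣλE/(1+Σλh) = 143/1.468 = 97.41 kJ/min.
Profitability of abalone: 150/1.1 = 136.4 kJ/min.
Since 136.4 > R, including abalone increases the long-run rate.

Yes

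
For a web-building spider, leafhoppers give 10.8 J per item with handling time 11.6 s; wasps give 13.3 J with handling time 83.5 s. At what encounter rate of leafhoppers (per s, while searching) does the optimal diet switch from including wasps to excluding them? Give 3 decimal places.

0.018 per s

At the threshold, the rate on leafhoppers alone equals the profitability of wasps: λ·10.8/(1 + λ·11.6) = 13.3/83.5 = 0.1593.
Rearranging, λ(10.8 − 0.1593×11.6) = 0.1593, so λ = 0.1593/8.952 = 0.01779 per s.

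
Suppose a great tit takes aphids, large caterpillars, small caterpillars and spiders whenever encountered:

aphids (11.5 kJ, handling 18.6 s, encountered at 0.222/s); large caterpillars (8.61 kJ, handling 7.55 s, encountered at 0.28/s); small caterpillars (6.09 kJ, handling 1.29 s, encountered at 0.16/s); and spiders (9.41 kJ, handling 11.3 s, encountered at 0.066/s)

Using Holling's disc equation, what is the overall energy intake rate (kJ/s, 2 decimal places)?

Energy encountered per unit search time: 0.222×11.5 + 0.28×8.61 + 0.16×6.09 + 0.066×9.41 = 6.559 kJ/s.
Handling time per unit search time: 0.222×18.6 + 0.28×7.55 + 0.16×1.29 + 0.066×11.3 = 7.195.
Rate = 6.559/(1 + 7.195) = 0.8004 kJ/s.

0.80 kJ/s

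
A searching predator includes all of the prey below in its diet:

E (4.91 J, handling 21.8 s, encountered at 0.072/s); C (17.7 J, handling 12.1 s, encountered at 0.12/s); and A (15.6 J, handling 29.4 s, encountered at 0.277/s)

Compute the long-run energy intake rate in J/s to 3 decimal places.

0.559 J/s

R = (0.072×4.91 + 0.12×17.7 + 0.277×15.6) / (1 + 0.072×21.8 + 0.12×12.1 + 0.277×29.4) = 6.799/12.17 = 0.5589 J/s.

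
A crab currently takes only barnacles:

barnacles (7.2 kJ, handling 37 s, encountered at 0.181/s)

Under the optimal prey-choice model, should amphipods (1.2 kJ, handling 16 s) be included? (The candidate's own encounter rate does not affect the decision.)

Current rate: (0.181×7.2)/(1 + 0.181×37) = 0.1693 kJ/s.
amphipods: E/h = 1.2/16 = 0.075 kJ/s.
Since 0.075 < R, time spent handling amphipods is better spent searching.

No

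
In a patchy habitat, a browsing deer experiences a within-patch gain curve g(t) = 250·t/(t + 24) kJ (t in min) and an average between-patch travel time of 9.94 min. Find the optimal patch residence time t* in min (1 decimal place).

By the marginal value theorem, leave when the instantaneous gain rate g'(t) equals the habitat-wide average g(t)/(T + t).
g'(t) = 250·24/(t + 24)². Setting 250·24/(t+24)² = 250t/[(t+24)(9.94+t)] gives 24(9.94+t) = t(t+24), so t² = 24×9.94 = 238.6.
t* = √238.6 = 15.45 min.

15.4 min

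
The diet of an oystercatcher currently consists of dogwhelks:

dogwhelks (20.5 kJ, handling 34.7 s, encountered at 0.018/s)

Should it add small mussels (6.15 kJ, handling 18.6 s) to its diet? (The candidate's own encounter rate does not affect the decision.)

Yes

On dogwhelks alone, R = ΣλE/(1+Σλh) = 0.369/1.625 = 0.2271 kJ/s.
Profitability of small mussels: 6.15/18.6 = 0.3306 kJ/s.
0.3306 > 0.2271, so adding small mussels raises the average — include it.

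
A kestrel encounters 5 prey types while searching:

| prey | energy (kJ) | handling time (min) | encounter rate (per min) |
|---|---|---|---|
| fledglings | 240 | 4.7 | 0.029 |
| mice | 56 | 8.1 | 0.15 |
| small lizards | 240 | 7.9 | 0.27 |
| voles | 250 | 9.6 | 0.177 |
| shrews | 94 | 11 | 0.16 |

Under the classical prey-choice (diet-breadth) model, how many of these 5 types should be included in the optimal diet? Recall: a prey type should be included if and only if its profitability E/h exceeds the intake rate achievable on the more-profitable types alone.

3

Profitabilities (E/h, kJ/min): fledglings 51.1, small lizards 30.4, voles 26, shrews 8.55, mice 6.91. Add prey in this order while the next type's profitability exceeds the intake rate on those already taken.
Rate on top 1: 6.125. small lizards: 30.4 > 6.125 → include.
Rate on top 2: 21.95. voles: 26 > 21.95 → include.
Rate on top 3: 23.35. shrews: 8.55 < 23.35 → exclude; stop.
Optimal diet: fledglings, small lizards, voles — 3 of 5 types.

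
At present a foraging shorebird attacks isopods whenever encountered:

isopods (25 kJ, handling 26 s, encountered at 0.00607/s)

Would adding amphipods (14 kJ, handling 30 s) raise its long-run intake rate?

Current rate: (0.00607×25)/(1 + 0.00607×26) = 0.1311 kJ/s.
Profitability of amphipods: 14/30 = 0.4667 kJ/s.
0.4667 > 0.1311, so adding amphipods raises the average — include it.

Yes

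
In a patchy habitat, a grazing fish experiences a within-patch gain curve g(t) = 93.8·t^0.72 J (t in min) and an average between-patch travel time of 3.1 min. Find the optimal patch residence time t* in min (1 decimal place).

Maximise g(t)/(T+t): set derivative to zero → g'(t)(T+t) = g(t).
g'(t) = 0.72·93.8·t^-0.28. Setting 0.72·93.8·t^-0.28 = 93.8·t^0.72/(3.1+t) gives 0.72(3.1+t) = t, so 0.28·t = 0.72×3.1.
t* = 0.72×3.1/0.28 = 7.971 min.

8.0 min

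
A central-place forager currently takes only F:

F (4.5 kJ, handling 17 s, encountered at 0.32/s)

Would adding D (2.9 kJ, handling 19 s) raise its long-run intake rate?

No

Current rate: (0.32×4.5)/(1 + 0.32×17) = 0.2236 kJ/s.
Profitability of D: 2.9/19 = 0.1526 kJ/s.
0.1526 < 0.2236, so adding D would lower the average — exclude it.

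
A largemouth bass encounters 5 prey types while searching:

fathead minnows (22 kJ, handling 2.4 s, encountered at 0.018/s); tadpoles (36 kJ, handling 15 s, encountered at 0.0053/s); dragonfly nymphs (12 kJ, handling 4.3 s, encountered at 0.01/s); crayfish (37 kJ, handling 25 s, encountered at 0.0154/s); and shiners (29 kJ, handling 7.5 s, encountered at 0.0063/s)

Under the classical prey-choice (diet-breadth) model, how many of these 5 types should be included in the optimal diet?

5

E/h in descending order: fathead minnows 9.17, shiners 3.87, dragonfly nymphs 2.79, tadpoles 2.4, crayfish 1.48 kJ/s. The optimal diet is the largest prefix of this list for which every included type satisfies E_i/h_i > R on the types above it.
Rate on top 1: 0.3796. shiners: 3.87 > 0.3796 → include.
Rate on top 2: 0.5307. dragonfly nymphs: 2.79 > 0.5307 → include.
Rate on top 3: 0.6164. tadpoles: 2.4 > 0.6164 → include.
Rate on top 4: 0.7333. crayfish: 1.48 > 0.7333 → include.
Optimal diet: fathead minnows, shiners, dragonfly nymphs, tadpoles, crayfish — 5 of 5 types.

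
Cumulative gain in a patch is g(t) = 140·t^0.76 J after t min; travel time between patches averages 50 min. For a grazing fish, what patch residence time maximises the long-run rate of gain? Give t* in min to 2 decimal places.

158.33 min

Maximise g(t)/(T+t): set derivative to zero → g'(t)(T+t) = g(t).
g'(t) = 0.76·140·t^-0.24. Setting 0.76·140·t^-0.24 = 140·t^0.76/(50+t) gives 0.76(50+t) = t, so 0.24·t = 0.76×50.
t* = 0.76×50/0.24 = 158.3 min.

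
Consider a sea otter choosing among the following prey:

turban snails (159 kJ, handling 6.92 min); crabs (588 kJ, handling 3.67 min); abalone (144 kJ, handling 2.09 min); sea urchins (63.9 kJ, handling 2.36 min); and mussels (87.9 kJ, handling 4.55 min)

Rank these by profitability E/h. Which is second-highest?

Profitability E/h (kJ/min): turban snails = 159/6.92 = 23, crabs = 588/3.67 = 160, abalone = 144/2.09 = 68.9, sea urchins = 63.9/2.36 = 27.1, mussels = 87.9/4.55 = 19.3.
Ranked: crabs > abalone > sea urchins > turban snails > mussels.

abalone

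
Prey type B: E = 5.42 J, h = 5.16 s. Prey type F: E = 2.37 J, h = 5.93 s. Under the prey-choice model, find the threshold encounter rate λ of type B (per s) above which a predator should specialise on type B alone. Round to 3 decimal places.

0.119 per s

The zero-one rule: include type F iff E₂/h₂ > λE₁/(1+λh₁). Equality gives the switch point.
λE₁h₂ = E₂ + λE₂h₁ ⇒ λ = E₂/(E₁h₂ − E₂h₁) = 2.37/(32.14 − 12.23) = 0.119 per s.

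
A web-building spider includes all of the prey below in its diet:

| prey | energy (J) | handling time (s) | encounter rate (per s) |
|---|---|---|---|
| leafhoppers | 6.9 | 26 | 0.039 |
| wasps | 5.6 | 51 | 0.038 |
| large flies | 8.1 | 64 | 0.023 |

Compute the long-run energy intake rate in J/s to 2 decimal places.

0.12 J/s

Energy encountered per unit search time: 0.039×6.9 + 0.038×5.6 + 0.023×8.1 = 0.6682 J/s.
Handling time per unit search time: 0.039×26 + 0.038×51 + 0.023×64 = 4.424.
Rate = 0.6682/(1 + 4.424) = 0.1232 J/s.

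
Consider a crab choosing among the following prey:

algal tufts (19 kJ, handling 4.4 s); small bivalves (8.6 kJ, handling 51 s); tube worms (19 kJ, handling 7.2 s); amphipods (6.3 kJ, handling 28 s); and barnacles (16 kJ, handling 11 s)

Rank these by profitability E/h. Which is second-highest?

tube worms

In descending order of E/h:
algal tufts: 19/4.4 = 4.32 kJ/s
tube worms: 19/7.2 = 2.64 kJ/s
barnacles: 16/11 = 1.45 kJ/s
amphipods: 6.3/28 = 0.225 kJ/s
small bivalves: 8.6/51 = 0.169 kJ/s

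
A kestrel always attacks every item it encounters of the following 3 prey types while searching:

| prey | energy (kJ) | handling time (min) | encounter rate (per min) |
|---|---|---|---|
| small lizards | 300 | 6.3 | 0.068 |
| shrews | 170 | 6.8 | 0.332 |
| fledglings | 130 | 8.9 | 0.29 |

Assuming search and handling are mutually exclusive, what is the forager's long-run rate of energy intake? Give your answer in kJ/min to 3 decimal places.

18.277 kJ/min

R = Σλ_iE_i / (1 + Σλ_ih_i)
Numerator: 0.068×300 + 0.332×170 + 0.29×130 = 114.5
Denominator: 1 + 0.068×6.3 + 0.332×6.8 + 0.29×8.9 = 6.267
R = 114.5/6.267 = 18.28 kJ/min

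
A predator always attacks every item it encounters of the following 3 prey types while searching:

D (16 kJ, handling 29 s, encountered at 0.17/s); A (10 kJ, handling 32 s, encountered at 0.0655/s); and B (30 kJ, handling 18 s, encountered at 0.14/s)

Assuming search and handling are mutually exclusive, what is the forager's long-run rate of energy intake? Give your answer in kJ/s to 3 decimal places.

R = (0.17×16 + 0.0655×10 + 0.14×30) / (1 + 0.17×29 + 0.0655×32 + 0.14×18) = 7.575/10.55 = 0.7183 kJ/s.

0.718 kJ/s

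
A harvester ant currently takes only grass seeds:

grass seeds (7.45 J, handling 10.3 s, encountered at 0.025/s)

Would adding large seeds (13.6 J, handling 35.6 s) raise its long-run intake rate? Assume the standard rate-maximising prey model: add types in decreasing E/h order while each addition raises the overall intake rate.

On grass seeds alone, R = ΣλE/(1+Σλh) = 0.1863/1.258 = 0.1481 J/s.
large seeds: E/h = 13.6/35.6 = 0.382 J/s.
0.382 > 0.1481, so adding large seeds raises the average — include it.

Yes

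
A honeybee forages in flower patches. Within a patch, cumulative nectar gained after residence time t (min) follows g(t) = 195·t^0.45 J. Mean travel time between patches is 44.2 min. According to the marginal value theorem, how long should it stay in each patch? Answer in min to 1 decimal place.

36.2 min

By the marginal value theorem, leave when the instantaneous gain rate g'(t) equals the habitat-wide average g(t)/(T + t).
g'(t) = 0.45·195·t^-0.55. Setting 0.45·195·t^-0.55 = 195·t^0.45/(44.2+t) gives 0.45(44.2+t) = t, so 0.55·t = 0.45×44.2.
t* = 0.45×44.2/0.55 = 36.16 min.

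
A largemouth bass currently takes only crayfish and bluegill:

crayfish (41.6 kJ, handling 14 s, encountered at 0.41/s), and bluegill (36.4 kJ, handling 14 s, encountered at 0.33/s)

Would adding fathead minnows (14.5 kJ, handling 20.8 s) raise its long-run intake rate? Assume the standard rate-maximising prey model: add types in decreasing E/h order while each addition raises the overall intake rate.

Intake rate on the current diet: R = (0.41×41.6 + 0.33×36.4) / (1 + 0.41×14 + 0.33×14) = 29.07/11.36 = 2.559 kJ/s.
fathead minnows: E/h = 14.5/20.8 = 0.6971 kJ/s.
0.6971 < 2.559, so adding fathead minnows would lower the average — exclude it.

No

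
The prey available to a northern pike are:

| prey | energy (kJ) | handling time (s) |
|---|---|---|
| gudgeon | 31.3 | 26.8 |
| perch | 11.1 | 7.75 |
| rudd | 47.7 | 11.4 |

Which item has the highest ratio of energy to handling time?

rudd

In descending order of E/h:
rudd: 47.7/11.4 = 4.18 kJ/s
perch: 11.1/7.75 = 1.43 kJ/s
gudgeon: 31.3/26.8 = 1.17 kJ/s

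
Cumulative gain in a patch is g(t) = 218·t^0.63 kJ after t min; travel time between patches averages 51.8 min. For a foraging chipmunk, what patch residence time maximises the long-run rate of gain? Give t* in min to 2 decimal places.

88.20 min

Maximise g(t)/(T+t): set derivative to zero → g'(t)(T+t) = g(t).
g'(t) = 0.63·218·t^-0.37. Setting 0.63·218·t^-0.37 = 218·t^0.63/(51.8+t) gives 0.63(51.8+t) = t, so 0.37·t = 0.63×51.8.
t* = 0.63×51.8/0.37 = 88.2 min.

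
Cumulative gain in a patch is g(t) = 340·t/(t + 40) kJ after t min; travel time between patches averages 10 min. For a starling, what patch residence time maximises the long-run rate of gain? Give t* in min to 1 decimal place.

20.0 min

Optimal t* satisfies g'(t*) = g(t*)/(T + t*).
g'(t) = 340·40/(t + 40)². Setting 340·40/(t+40)² = 340t/[(t+40)(10+t)] gives 40(10+t) = t(t+40), so t² = 40×10 = 400.
t* = √400 = 20 min.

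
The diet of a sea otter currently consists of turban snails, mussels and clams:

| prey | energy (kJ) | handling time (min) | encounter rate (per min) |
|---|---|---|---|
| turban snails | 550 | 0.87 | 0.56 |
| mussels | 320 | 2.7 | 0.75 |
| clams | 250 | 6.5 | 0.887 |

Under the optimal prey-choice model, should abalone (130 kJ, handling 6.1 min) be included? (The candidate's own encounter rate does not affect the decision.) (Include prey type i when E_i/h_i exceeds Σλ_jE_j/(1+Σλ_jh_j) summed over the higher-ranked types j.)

No

Current rate: (0.56×550 + 0.75×320 + 0.887×250)/(1 + 0.56×0.87 + 0.75×2.7 + 0.887×6.5) = 82.97 kJ/min.
Profitability of abalone: 130/6.1 = 21.31 kJ/min.
21.31 < 82.97, so adding abalone would lower the average — exclude it.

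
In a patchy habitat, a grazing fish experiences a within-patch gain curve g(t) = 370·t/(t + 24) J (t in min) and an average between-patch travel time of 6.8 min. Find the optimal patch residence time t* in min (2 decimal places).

12.77 min

Maximise g(t)/(T+t): set derivative to zero → g'(t)(T+t) = g(t).
g'(t) = 370·24/(t + 24)². Setting 370·24/(t+24)² = 370t/[(t+24)(6.8+t)] gives 24(6.8+t) = t(t+24), so t² = 24×6.8 = 163.2.
t* = √163.2 = 12.77 min.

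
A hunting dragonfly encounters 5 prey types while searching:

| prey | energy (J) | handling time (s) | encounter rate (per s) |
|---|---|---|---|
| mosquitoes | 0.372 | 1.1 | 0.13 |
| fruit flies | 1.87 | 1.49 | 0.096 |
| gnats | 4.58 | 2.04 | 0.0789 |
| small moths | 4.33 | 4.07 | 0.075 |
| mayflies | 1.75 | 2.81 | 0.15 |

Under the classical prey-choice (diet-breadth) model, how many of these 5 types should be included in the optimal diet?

E/h in descending order: gnats 2.25, fruit flies 1.26, small moths 1.06, mayflies 0.623, mosquitoes 0.338 J/s. The optimal diet is the largest prefix of this list for which every included type satisfies E_i/h_i > R on the types above it.
Rate on top 1: 0.3113. fruit flies: 1.26 > 0.3113 → include.
Rate on top 2: 0.4148. small moths: 1.06 > 0.4148 → include.
Rate on top 3: 0.5379. mayflies: 0.623 > 0.5379 → include.
Rate on top 4: 0.5555. mosquitoes: 0.338 < 0.5555 → exclude; stop.
Optimal diet: gnats, fruit flies, small moths, mayflies — 4 of 5 types.

4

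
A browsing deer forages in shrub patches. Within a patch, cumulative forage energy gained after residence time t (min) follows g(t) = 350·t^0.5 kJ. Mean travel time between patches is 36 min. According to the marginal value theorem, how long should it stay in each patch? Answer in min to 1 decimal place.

Optimal t* satisfies g'(t*) = g(t*)/(T + t*).
g'(t) = 0.5·350·t^-0.5. Setting 0.5·350·t^-0.5 = 350·t^0.5/(36+t) gives 0.5(36+t) = t, so 0.50·t = 0.5×36.
t* = 0.5×36/0.50 = 36 min.

36.0 min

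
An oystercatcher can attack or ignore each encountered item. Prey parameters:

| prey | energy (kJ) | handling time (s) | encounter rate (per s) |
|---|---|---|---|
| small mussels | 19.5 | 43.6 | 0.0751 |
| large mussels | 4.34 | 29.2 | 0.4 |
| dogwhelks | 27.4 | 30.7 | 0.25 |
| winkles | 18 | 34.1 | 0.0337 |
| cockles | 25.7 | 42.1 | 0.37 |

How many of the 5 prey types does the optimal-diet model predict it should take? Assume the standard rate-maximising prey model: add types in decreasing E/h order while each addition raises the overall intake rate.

1

E/h in descending order: dogwhelks 0.893, cockles 0.61, winkles 0.528, small mussels 0.447, large mussels 0.149 kJ/s. The optimal diet is the largest prefix of this list for which every included type satisfies E_i/h_i > R on the types above it.
Rate on top 1: 0.7896. cockles: 0.61 < 0.7896 → exclude; stop.
Optimal diet: dogwhelks — 1 of 5 types.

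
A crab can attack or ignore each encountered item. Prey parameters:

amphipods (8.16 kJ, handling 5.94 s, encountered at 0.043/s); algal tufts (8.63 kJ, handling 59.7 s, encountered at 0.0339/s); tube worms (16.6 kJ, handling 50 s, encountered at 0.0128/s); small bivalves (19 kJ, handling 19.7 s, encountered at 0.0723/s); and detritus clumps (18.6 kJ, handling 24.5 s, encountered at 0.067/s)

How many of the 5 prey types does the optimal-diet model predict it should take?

Rank by E/h (kJ/s): amphipods 1.37, small bivalves 0.964, detritus clumps 0.759, tube worms 0.332, algal tufts 0.145. Include each in turn until the next type's E/h falls below the running intake rate.
Rate on top 1: 0.2795. small bivalves: 0.964 > 0.2795 → include.
Rate on top 2: 0.6436. detritus clumps: 0.759 > 0.6436 → include.
Rate on top 3: 0.6875. tube worms: 0.332 < 0.6875 → exclude; stop.
Optimal diet: amphipods, small bivalves, detritus clumps — 3 of 5 types.

3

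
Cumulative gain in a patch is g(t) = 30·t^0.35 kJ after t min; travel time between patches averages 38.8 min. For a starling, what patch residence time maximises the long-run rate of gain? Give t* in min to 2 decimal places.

20.89 min

By the marginal value theorem, leave when the instantaneous gain rate g'(t) equals the habitat-wide average g(t)/(T + t).
g'(t) = 0.35·30·t^-0.65. Setting 0.35·30·t^-0.65 = 30·t^0.35/(38.8+t) gives 0.35(38.8+t) = t, so 0.65·t = 0.35×38.8.
t* = 0.35×38.8/0.65 = 20.89 min.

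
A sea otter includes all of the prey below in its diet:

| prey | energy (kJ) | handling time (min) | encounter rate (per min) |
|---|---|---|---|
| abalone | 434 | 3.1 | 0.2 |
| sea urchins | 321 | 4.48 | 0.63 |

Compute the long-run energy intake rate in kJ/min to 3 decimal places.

65.062 kJ/min

Energy encountered per unit search time: 0.2×434 + 0.63×321 = 289 kJ/min.
Handling time per unit search time: 0.2×3.1 + 0.63×4.48 = 3.442.
Rate = 289/(1 + 3.442) = 65.06 kJ/min.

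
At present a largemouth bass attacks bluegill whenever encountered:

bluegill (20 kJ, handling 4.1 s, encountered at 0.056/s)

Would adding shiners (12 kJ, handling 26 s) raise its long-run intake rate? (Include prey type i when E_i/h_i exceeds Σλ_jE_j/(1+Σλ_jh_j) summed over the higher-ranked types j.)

Current rate: (0.056×20)/(1 + 0.056×4.1) = 0.9109 kJ/s.
shiners: E/h = 12/26 = 0.4615 kJ/s.
0.4615 < 0.9109, so adding shiners would lower the average — exclude it.

No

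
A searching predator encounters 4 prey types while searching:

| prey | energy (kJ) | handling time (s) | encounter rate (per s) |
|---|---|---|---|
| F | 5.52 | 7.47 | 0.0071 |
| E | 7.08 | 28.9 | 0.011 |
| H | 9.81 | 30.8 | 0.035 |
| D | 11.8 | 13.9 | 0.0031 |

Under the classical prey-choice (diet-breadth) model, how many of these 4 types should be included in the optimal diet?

4

Profitabilities (E/h, kJ/s): D 0.849, F 0.739, H 0.319, E 0.245. Add prey in this order while the next type's profitability exceeds the intake rate on those already taken.
Rate on top 1: 0.03507. F: 0.739 > 0.03507 → include.
Rate on top 2: 0.06913. H: 0.319 > 0.06913 → include.
Rate on top 3: 0.1928. E: 0.245 > 0.1928 → include.
Optimal diet: D, F, H, E — 4 of 4 types.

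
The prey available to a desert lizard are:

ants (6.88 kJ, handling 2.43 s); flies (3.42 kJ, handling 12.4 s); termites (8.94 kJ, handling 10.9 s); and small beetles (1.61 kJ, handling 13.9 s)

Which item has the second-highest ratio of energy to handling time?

Profitability E/h (kJ/s): ants = 6.88/2.43 = 2.83, flies = 3.42/12.4 = 0.276, termites = 8.94/10.9 = 0.82, small beetles = 1.61/13.9 = 0.116.
Ranked: ants > termites > flies > small beetles.

termites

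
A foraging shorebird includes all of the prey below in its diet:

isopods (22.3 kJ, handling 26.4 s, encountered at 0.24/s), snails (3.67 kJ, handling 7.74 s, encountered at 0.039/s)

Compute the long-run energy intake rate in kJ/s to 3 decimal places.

Energy encountered per unit search time: 0.24×22.3 + 0.039×3.67 = 5.495 kJ/s.
Handling time per unit search time: 0.24×26.4 + 0.039×7.74 = 6.638.
Rate = 5.495/(1 + 6.638) = 0.7195 kJ/s.

0.719 kJ/s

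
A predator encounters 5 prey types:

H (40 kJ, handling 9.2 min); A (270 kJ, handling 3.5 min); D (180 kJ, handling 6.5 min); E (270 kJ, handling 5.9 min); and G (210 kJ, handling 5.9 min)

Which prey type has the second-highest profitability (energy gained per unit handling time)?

In descending order of E/h:
A: 270/3.5 = 77.1 kJ/min
E: 270/5.9 = 45.8 kJ/min
G: 210/5.9 = 35.6 kJ/min
D: 180/6.5 = 27.7 kJ/min
H: 40/9.2 = 4.35 kJ/min

E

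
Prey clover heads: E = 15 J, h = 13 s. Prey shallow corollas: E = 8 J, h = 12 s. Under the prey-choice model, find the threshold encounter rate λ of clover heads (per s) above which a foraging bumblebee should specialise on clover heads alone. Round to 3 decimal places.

The zero-one rule: include shallow corollas iff E₂/h₂ > λE₁/(1+λh₁). Equality gives the switch point.
λE₁h₂ = E₂ + λE₂h₁ ⇒ λ = E₂/(E₁h₂ − E₂h₁) = 8/(180 − 104) = 0.1053 per s.

0.105 per s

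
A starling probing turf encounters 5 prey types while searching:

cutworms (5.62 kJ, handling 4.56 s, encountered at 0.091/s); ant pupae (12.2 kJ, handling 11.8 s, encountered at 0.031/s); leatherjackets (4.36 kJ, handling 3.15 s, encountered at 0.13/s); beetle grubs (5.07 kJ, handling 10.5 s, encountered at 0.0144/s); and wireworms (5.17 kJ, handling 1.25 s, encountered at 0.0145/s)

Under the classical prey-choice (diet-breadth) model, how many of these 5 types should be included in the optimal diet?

4

E/h in descending order: wireworms 4.14, leatherjackets 1.38, cutworms 1.23, ant pupae 1.03, beetle grubs 0.483 kJ/s. The optimal diet is the largest prefix of this list for which every included type satisfies E_i/h_i > R on the types above it.
Rate on top 1: 0.07363. leatherjackets: 1.38 > 0.07363 → include.
Rate on top 2: 0.4495. cutworms: 1.23 > 0.4495 → include.
Rate on top 3: 0.6259. ant pupae: 1.03 > 0.6259 → include.
Rate on top 4: 0.6934. beetle grubs: 0.483 < 0.6934 → exclude; stop.
Optimal diet: wireworms, leatherjackets, cutworms, ant pupae — 4 of 5 types.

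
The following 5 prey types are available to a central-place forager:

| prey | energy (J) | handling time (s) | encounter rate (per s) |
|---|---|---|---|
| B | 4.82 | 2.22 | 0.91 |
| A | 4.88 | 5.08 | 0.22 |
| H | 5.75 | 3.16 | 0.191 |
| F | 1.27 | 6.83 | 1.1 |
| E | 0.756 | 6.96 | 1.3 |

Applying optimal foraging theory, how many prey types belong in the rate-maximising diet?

2

E/h in descending order: B 2.17, H 1.82, A 0.961, F 0.186, E 0.109 J/s. The optimal diet is the largest prefix of this list for which every included type satisfies E_i/h_i > R on the types above it.
Rate on top 1: 1.452. H: 1.82 > 1.452 → include.
Rate on top 2: 1.513. A: 0.961 < 1.513 → exclude; stop.
Optimal diet: B, H — 2 of 5 types.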